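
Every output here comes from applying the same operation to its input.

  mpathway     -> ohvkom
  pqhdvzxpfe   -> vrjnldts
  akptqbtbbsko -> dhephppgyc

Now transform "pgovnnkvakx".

cjbbyjoyl

In each case the input is transformed by: delete the first 2 characters, then shift every letter 12 places backward in the alphabet (wrapping around).
Applying both steps to "pgovnnkvakx": "ovnnkvakx", then "cjbbyjoyl".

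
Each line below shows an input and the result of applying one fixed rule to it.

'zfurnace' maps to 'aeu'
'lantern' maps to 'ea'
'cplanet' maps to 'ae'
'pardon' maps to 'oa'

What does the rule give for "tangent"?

In each case the input is transformed by: move the first 3 characters to the end (rotate left by 3), then keep only the vowels.
Starting from "tangent": after the first operation, "genttan"; after the second, "ea".

ea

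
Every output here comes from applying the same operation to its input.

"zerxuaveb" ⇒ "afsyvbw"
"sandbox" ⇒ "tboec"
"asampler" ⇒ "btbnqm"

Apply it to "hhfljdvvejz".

iigmkewwf

In each case the input is transformed by: shift every letter 1 place forward in the alphabet (wrapping around), then delete the last 2 characters.
On "hhfljdvvejz": the first step gives "iigmkewwfka", and the second then gives "iigmkewwf".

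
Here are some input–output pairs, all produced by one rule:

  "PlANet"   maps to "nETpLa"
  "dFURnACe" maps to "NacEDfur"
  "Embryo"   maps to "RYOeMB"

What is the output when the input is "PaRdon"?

The pattern: swap the front and back halves of the string, then flip the case of every letter.
Working it through for "PaRdon": intermediate "donPaR", final "DONpAr".

DONpAr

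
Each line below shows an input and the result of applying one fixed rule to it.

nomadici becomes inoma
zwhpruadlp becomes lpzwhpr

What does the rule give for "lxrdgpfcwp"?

wplxrdg

Looking at the pairs, the operation is to swap the front and back halves of the string, then delete the first 3 characters.
Doing the same to "lxrdgpfcwp": "wplxrdg".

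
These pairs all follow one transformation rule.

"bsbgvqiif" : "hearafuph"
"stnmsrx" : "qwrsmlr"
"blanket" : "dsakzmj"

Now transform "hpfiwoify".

What's happening: move the last 2 characters to the front (rotate right by 2), then shift every letter 1 place backward in the alphabet (wrapping around).
Working it through for "hpfiwoify": intermediate "fyhpfiwoi", final "exgoehvnh".
(Check on "bsbgvqiif": → "ifbsbgvqi" → "hearafuph" ✓)

exgoehvnh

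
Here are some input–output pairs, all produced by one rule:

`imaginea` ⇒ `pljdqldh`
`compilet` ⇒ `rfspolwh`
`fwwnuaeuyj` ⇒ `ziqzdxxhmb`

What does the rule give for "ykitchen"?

nbwlkfqh

What's happening: shift every letter 3 places forward in the alphabet (wrapping around), then swap each adjacent pair of characters (1↔2, 3↔4, ...).
For "ykitchen" the result is "nbwlkfqh".
(Check on "imaginea": → "lpdjlqhd" → "pljdqldh" ✓)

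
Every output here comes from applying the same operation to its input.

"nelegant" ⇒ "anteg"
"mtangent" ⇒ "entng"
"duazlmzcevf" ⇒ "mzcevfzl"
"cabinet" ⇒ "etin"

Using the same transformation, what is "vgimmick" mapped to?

ickmm

In each case the input is transformed by: delete the first 3 characters, then move the first 2 characters to the end (rotate left by 2).
"vgimmick" → "ickmm".
(Check on "mtangent": → "ngent" → "entng" ✓)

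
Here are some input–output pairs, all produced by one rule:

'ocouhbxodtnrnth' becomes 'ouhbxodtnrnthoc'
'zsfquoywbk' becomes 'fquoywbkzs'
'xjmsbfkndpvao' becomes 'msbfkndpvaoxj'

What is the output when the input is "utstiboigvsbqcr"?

stiboigvsbqcrut

Rule — move the first 2 characters to the end (rotate left by 2).
On "utstiboigvsbqcr" that produces "stiboigvsbqcrut".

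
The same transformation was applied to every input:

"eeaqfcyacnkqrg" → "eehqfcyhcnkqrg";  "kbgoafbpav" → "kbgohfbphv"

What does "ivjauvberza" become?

Each output is the input with this applied: replace every "a" with "h".
Applying that to "ivjauvberza" gives "ivjhuvberzh".

ivjhuvberzh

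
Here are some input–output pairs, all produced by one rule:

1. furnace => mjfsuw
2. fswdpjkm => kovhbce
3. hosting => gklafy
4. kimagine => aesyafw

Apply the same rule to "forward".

In each case the input is transformed by: shift every letter 8 places backward in the alphabet (wrapping around), then delete the first character.
"forward" → "xgjosjv" → "gjosjv".

gjosjv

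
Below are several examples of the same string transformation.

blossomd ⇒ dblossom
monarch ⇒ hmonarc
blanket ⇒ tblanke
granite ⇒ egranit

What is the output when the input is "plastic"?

The rule is to move the last character to the front.
So "plastic" becomes "cplasti".

cplasti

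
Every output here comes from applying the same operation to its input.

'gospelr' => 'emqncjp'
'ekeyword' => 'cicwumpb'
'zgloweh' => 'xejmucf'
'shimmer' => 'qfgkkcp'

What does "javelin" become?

The rule is to shift every letter 2 places backward in the alphabet (wrapping around).
Doing the same to "javelin": "hytcjgl".

hytcjgl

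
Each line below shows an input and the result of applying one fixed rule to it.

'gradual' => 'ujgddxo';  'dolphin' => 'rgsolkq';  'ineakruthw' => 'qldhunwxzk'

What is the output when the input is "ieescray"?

Each output is the input with this applied: swap each adjacent pair of characters (1↔2, 3↔4, ...), then shift every letter 3 places forward in the alphabet (wrapping around).
"ieescray" → "eisercya" → "hlvhufbd".
(Check on "dolphin": → "odplihn" → "rgsolkq" ✓)

hlvhufbd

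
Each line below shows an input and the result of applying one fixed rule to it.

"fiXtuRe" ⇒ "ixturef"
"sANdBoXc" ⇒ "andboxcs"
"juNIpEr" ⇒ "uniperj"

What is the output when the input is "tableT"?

The rule is to move the first character to the end, then convert every letter to lowercase.
"tableT" → "ableTt" → "ablett".

ablett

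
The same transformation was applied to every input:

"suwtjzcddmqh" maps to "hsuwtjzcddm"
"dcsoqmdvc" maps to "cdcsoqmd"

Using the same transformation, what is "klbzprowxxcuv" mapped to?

What's happening: move the last character to the front, then delete the last character.
"klbzprowxxcuv" → "vklbzprowxxcu" → "vklbzprowxxc".

vklbzprowxxc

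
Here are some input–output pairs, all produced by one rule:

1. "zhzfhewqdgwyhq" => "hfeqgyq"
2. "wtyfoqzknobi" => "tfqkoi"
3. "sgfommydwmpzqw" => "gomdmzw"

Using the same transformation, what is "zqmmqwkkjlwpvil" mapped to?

qmwklpi

In each case the input is transformed by: keep every other character starting from the second (positions 2nd, 4th, 6th, ...).
Applying that to "zqmmqwkkjlwpvil" gives "qmwklpi".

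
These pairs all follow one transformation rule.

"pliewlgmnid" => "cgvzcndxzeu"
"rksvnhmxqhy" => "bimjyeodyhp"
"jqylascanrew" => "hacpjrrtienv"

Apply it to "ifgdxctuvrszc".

wzuxtolkimqjt

The transformation: shift every letter 9 places backward in the alphabet (wrapping around), then swap each adjacent pair of characters (1↔2, 3↔4, ...).
Applying both steps to "ifgdxctuvrszc": "zwxuotklmijqt", then "wzuxtolkimqjt".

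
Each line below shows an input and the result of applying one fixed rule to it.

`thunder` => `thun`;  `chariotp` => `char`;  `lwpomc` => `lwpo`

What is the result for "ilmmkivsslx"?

ilmm

The rule is to keep only the first 4 characters.
Doing the same to "ilmmkivsslx": "ilmm".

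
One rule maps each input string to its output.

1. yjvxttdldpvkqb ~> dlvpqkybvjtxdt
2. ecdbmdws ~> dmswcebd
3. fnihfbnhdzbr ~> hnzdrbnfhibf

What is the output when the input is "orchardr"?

The rule is to swap the front and back halves of the string, then swap each adjacent pair of characters (1↔2, 3↔4, ...).
On "orchardr": the first step gives "ardrorch", and the second then gives "rardrohc".

rardrohc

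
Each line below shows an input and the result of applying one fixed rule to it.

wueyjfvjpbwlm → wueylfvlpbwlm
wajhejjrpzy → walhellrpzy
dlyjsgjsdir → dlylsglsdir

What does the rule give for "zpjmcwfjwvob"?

zplmcwflwvob

Looking at the pairs, the operation is to replace every "j" with "l".
"zpjmcwfjwvob" → "zplmcwflwvob".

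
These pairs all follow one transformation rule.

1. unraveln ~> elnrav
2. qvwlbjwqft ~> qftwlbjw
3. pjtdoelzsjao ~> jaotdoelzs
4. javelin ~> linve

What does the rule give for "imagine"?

ineag

Rule — delete the first 2 characters, then move the last 3 characters to the front (rotate right by 3).
Applying both steps to "imagine": "agine", then "ineag".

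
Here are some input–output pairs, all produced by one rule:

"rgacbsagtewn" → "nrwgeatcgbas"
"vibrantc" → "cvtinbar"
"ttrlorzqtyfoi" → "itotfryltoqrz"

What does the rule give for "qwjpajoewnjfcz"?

The rule is to take characters alternately from the front and the back (1st, last, 2nd, 2nd-last, ...), then swap each adjacent pair of characters (1↔2, 3↔4, ...).
Working it through for "qwjpajoewnjfcz": intermediate "qzwcjfpjanjwoe", final "zqcwfjjpnawjeo".

zqcwfjjpnawjeo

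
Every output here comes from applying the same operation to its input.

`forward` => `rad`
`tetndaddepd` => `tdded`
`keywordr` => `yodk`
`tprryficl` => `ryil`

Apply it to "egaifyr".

Rule — move the first character to the end, then keep every other character starting from the second (positions 2nd, 4th, 6th, ...).
Applying that to "egaifyr" gives "afr".

afr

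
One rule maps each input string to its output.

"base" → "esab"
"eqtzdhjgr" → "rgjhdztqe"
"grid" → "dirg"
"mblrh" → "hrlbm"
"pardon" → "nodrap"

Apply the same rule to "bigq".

qgib

Looking at the pairs, the operation is to reverse the string.
So "bigq" becomes "qgib".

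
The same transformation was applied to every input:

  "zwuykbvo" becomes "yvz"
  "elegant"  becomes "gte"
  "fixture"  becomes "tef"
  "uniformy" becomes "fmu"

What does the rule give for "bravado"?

The transformation: keep one character in every 3, starting at position 1 (positions 1st, 4th, 7th, ...), then move the first character to the end.
Working it through for "bravado": intermediate "bvo", final "vob".

vob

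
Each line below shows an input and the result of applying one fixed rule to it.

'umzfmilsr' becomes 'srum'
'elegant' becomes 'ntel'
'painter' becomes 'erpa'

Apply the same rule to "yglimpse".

seyg

What's happening: move the last 2 characters to the front (rotate right by 2), then keep only the first 4 characters.
Working it through for "yglimpse": intermediate "seyglimp", final "seyg".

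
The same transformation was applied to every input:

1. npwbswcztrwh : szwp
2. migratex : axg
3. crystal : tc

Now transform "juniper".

pj

Looking at the pairs, the operation is to move the first 3 characters to the end (rotate left by 3), then keep one character in every 3, starting at position 2 (positions 2nd, 5th, 8th, ...).
On "juniper": the first step gives "iperjun", and the second then gives "pj".
(Check on "crystal": → "stalcry" → "tc" ✓)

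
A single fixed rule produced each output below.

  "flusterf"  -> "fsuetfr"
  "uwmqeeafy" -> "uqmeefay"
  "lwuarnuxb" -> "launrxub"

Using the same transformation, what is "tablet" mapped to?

The pattern: swap each adjacent pair of characters (1↔2, 3↔4, ...), then delete the first character.
Working it through for "tablet": intermediate "atlbte", final "tlbte".

tlbte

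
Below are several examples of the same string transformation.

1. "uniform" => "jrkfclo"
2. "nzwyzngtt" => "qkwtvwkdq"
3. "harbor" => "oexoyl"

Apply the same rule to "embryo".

Looking at the pairs, the operation is to shift every letter 3 places backward in the alphabet (wrapping around), then move the last character to the front.
So "embryo" becomes "lbjyov".

lbjyov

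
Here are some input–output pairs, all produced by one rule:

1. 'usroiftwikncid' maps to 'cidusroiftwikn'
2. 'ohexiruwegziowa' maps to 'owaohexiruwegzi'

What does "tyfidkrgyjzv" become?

jzvtyfidkrgy

In each case the input is transformed by: move the last 3 characters to the front (rotate right by 3).
So "tyfidkrgyjzv" becomes "jzvtyfidkrgy".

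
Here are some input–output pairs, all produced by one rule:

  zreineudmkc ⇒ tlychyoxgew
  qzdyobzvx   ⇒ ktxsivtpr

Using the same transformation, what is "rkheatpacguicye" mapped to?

Rule — shift every letter 6 places backward in the alphabet (wrapping around).
Doing the same to "rkheatpacguicye": "lebyunjuwaocwsy".

lebyunjuwaocwsy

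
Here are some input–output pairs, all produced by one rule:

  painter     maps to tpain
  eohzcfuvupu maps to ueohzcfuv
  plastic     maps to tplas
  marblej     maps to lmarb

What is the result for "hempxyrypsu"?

Rule — delete the last 2 characters, then move the last character to the front.
On "hempxyrypsu": the first step gives "hempxyryp", and the second then gives "phempxyry".

phempxyry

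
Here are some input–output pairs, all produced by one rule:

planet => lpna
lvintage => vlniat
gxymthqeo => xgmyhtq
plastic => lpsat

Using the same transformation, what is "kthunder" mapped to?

The transformation: delete the last 2 characters, then swap each adjacent pair of characters (1↔2, 3↔4, ...).
Starting from "kthunder": after the first operation, "kthund"; after the second, "tkuhdn".

tkuhdn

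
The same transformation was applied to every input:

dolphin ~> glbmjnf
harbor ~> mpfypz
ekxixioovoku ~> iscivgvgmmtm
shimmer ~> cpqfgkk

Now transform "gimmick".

The transformation: shift every letter 2 places backward in the alphabet (wrapping around), then move the last 2 characters to the front (rotate right by 2).
Working it through for "gimmick": intermediate "egkkgai", final "aiegkkg".
(Check on "harbor": → "fypzmp" → "mpfypz" ✓)

aiegkkg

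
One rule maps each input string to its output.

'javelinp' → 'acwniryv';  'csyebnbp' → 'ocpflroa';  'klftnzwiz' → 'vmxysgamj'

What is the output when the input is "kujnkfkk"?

The rule is to move the last 2 characters to the front (rotate right by 2), then shift every letter 13 places forward in the alphabet (wrapping around) — i.e. ROT13.
"kujnkfkk" → "xxxhwaxs".
(Check on "javelinp": → "npjaveli" → "acwniryv" ✓)

xxxhwaxs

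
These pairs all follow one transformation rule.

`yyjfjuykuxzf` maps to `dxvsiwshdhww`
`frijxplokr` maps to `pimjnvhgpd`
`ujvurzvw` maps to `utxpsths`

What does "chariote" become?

The transformation: reverse the string, then shift every letter 2 places backward in the alphabet (wrapping around).
On "chariote": the first step gives "etoirahc", and the second then gives "crmgpyfa".

crmgpyfa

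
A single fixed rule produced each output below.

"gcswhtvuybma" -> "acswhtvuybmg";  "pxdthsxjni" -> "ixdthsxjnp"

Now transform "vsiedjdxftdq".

qsiedjdxftdv

The pattern: swap the first and last characters.
For "vsiedjdxftdq" the result is "qsiedjdxftdv".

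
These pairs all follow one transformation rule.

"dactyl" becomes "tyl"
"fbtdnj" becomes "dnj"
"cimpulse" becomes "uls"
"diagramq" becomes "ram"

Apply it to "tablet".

let

Looking at the pairs, the operation is to swap the front and back halves of the string, then keep only the first 3 characters.
For "tablet", step one produces "lettab"; step two turns that into "let".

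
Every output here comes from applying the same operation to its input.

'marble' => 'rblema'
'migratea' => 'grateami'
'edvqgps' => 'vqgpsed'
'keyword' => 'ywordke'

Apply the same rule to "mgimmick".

immickmg

The pattern: move the first 2 characters to the end (rotate left by 2).
On "mgimmick" that produces "immickmg".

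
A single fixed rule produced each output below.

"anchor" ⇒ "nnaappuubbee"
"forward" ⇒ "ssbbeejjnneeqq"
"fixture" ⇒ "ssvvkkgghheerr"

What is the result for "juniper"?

The rule is to shift every letter 13 places forward in the alphabet (wrapping around) — i.e. ROT13, then double every character.
On "juniper": the first step gives "whavcre", and the second then gives "wwhhaavvccrree".
(Check on "fixture": → "svkgher" → "ssvvkkgghheerr" ✓)

wwhhaavvccrree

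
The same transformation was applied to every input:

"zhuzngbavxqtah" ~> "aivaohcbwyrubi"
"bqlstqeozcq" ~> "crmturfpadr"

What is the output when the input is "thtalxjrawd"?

Each output is the input with this applied: shift every letter 1 place forward in the alphabet (wrapping around).
Applying that to "thtalxjrawd" gives "uiubmyksbxe".

uiubmyksbxe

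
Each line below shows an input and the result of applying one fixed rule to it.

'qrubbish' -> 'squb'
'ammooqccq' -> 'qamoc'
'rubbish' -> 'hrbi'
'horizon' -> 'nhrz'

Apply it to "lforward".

rlow

The transformation: keep every other character starting from the first (positions 1st, 3rd, 5th, ...), then move the last character to the front.
Applying both steps to "lforward": "lowr", then "rlow".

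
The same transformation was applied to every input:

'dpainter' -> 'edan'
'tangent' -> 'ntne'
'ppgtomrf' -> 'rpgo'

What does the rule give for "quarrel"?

Rule — move the last 2 characters to the front (rotate right by 2), then keep every other character starting from the first (positions 1st, 3rd, 5th, ...).
"quarrel" → "eqar".

eqar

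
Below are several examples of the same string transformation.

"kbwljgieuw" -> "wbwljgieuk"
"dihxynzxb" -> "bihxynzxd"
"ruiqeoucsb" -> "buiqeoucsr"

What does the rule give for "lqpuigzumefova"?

Looking at the pairs, the operation is to swap the first and last characters.
Applying that to "lqpuigzumefova" gives "aqpuigzumefovl".

aqpuigzumefovl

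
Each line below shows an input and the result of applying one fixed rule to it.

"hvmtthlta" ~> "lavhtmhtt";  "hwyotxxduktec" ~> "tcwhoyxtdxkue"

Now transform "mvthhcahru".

The pattern: swap each adjacent pair of characters (1↔2, 3↔4, ...), then move the last 2 characters to the front (rotate right by 2).
Starting from "mvthhcahru": after the first operation, "vmhtchhaur"; after the second, "urvmhtchha".

urvmhtchha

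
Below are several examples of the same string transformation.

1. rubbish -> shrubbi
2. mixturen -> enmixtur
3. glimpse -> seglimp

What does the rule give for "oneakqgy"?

The pattern: move the last 2 characters to the front (rotate right by 2).
Applying that to "oneakqgy" gives "gyoneakq".

gyoneakq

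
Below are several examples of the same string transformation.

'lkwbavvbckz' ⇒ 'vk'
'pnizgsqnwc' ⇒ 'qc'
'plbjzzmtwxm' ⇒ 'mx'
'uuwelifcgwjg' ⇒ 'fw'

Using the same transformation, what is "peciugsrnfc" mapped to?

Rule — keep one character in every 3, starting at position 1 (positions 1st, 4th, 7th, ...), then delete the first 2 characters.
For "peciugsrnfc" the result is "sf".

sf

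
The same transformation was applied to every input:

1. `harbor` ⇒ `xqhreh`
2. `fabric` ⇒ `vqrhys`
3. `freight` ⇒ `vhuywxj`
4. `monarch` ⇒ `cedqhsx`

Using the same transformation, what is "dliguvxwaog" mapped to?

tbywklnmqew

Each output is the input with this applied: shift every letter 10 places backward in the alphabet (wrapping around).
"dliguvxwaog" → "tbywklnmqew".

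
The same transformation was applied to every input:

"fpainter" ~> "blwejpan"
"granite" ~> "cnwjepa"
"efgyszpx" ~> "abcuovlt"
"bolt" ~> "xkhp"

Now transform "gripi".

The pattern: shift every letter 4 places backward in the alphabet (wrapping around).
For "gripi" the result is "cnele".

cnele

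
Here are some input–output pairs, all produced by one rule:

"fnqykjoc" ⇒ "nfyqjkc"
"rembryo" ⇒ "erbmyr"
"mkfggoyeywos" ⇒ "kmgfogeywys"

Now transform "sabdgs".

In each case the input is transformed by: swap each adjacent pair of characters (1↔2, 3↔4, ...), then delete the last character.
Doing the same to "sabdgs": "asdbs".

asdbs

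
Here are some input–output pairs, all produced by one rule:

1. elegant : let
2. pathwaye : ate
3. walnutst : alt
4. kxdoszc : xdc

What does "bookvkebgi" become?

oobg

The transformation: swap each adjacent pair of characters (1↔2, 3↔4, ...), then keep one character in every 3, starting at position 1 (positions 1st, 4th, 7th, ...).
"bookvkebgi" → "obkokvbeig" → "oobg".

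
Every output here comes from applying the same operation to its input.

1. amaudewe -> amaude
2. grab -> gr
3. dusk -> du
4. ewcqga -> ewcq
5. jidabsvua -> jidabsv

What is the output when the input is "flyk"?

What's happening: delete the last 2 characters.
On "flyk" that produces "fl".

fl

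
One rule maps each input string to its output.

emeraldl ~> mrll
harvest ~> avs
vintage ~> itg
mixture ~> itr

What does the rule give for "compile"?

Rule — keep every other character starting from the second (positions 2nd, 4th, 6th, ...).
So "compile" becomes "opl".

opl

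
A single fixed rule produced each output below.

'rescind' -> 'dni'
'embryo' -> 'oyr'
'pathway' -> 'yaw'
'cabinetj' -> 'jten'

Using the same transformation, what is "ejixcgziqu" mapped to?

uqizg

Rule — take characters alternately from the front and the back (1st, last, 2nd, 2nd-last, ...), then keep every other character starting from the second (positions 2nd, 4th, 6th, ...).
On "ejixcgziqu": the first step gives "eujqiixzcg", and the second then gives "uqizg".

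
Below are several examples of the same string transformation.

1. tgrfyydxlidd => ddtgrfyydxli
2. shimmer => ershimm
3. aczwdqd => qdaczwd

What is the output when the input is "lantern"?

The pattern: move the last 2 characters to the front (rotate right by 2).
On "lantern" that produces "rnlante".

rnlante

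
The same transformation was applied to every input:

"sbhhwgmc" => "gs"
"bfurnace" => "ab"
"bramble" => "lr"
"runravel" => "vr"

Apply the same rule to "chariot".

The pattern: move the first 3 characters to the end (rotate left by 3), then keep one character in every 3, starting at position 3 (positions 3rd, 6th, 9th, ...).
Starting from "chariot": after the first operation, "riotcha"; after the second, "oh".

oh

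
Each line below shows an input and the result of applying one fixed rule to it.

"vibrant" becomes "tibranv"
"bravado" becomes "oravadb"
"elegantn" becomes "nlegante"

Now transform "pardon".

nardop

The rule is to swap the first and last characters.
"pardon" → "nardop".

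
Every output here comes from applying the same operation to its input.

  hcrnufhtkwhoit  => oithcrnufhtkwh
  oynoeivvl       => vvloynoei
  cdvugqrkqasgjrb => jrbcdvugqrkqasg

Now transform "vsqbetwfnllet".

Rule — move the last 3 characters to the front (rotate right by 3).
So "vsqbetwfnllet" becomes "letvsqbetwfnl".

letvsqbetwfnl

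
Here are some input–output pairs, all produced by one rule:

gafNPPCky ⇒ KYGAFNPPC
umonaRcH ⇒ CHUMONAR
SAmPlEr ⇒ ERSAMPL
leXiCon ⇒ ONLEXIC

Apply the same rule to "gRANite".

TEGRANI

Each output is the input with this applied: move the last 2 characters to the front (rotate right by 2), then convert every letter to uppercase.
Applying both steps to "gRANite": "tegRANi", then "TEGRANI".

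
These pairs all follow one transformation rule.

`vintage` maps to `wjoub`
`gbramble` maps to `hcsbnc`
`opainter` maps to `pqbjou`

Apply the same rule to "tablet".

ubcm

In each case the input is transformed by: shift every letter 1 place forward in the alphabet (wrapping around), then delete the last 2 characters.
Doing the same to "tablet": "ubcm".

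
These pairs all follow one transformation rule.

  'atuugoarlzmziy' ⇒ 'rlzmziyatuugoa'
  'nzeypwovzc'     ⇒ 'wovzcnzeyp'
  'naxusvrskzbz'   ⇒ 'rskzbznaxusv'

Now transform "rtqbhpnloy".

pnloyrtqbh

The rule is to swap the front and back halves of the string.
Doing the same to "rtqbhpnloy": "pnloyrtqbh".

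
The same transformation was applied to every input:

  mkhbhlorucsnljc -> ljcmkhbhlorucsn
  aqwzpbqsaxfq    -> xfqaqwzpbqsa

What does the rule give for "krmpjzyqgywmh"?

wmhkrmpjzyqgy

What's happening: move the last 3 characters to the front (rotate right by 3).
Doing the same to "krmpjzyqgywmh": "wmhkrmpjzyqgy".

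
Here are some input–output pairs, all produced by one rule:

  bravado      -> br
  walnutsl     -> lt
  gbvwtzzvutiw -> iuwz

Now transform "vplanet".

lt

Looking at the pairs, the operation is to sort the characters into alphabetical order, then keep one character in every 3, starting at position 3 (positions 3rd, 6th, 9th, ...).
On "vplanet": the first step gives "aelnptv", and the second then gives "lt".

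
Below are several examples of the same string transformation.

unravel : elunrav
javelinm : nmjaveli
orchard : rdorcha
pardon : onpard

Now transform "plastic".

Each output is the input with this applied: move the last 2 characters to the front (rotate right by 2).
On "plastic" that produces "icplast".

icplast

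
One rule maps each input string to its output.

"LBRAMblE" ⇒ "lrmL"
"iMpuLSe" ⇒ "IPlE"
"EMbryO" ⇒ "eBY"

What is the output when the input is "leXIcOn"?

LxCN

Each output is the input with this applied: flip the case of every letter, then keep every other character starting from the first (positions 1st, 3rd, 5th, ...).
Working it through for "leXIcOn": intermediate "LExiCoN", final "LxCN".
(Check on "LBRAMblE": → "lbramBLe" → "lrmL" ✓)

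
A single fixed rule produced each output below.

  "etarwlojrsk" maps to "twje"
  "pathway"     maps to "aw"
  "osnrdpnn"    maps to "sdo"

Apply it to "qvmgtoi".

vt

The transformation: swap the first and last characters, then keep one character in every 3, starting at position 2 (positions 2nd, 5th, 8th, ...).
For "qvmgtoi", step one produces "ivmgtoq"; step two turns that into "vt".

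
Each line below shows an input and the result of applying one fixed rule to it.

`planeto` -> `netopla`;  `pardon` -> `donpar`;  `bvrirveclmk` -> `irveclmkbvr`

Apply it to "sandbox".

dboxsan

What's happening: move the first 3 characters to the end (rotate left by 3).
Doing the same to "sandbox": "dboxsan".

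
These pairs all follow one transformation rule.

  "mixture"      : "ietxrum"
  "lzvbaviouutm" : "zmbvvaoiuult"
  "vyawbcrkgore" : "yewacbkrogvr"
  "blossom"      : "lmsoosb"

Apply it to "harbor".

arbrho

Rule — swap the first and last characters, then swap each adjacent pair of characters (1↔2, 3↔4, ...).
Doing the same to "harbor": "arbrho".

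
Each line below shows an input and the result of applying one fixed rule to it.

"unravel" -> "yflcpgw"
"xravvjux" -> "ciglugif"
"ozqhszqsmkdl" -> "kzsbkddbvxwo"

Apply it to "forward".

zqhcclo

Each output is the input with this applied: shift every letter 11 places forward in the alphabet (wrapping around), then swap each adjacent pair of characters (1↔2, 3↔4, ...).
On "forward": the first step gives "qzchlco", and the second then gives "zqhcclo".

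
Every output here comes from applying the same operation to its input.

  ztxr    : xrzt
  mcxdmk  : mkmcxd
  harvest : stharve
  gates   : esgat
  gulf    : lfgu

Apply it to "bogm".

Rule — move the last 2 characters to the front (rotate right by 2).
On "bogm" that produces "gmbo".

gmbo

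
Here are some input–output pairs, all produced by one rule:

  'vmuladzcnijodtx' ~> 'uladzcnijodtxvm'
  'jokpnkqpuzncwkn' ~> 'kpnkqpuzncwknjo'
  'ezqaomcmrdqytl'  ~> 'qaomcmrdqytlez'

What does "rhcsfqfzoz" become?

csfqfzozrh

In each case the input is transformed by: move the first 2 characters to the end (rotate left by 2).
Doing the same to "rhcsfqfzoz": "csfqfzozrh".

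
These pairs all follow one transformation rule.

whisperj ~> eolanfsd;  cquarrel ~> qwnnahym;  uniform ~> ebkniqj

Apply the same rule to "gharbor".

Looking at the pairs, the operation is to move the first 2 characters to the end (rotate left by 2), then shift every letter 4 places backward in the alphabet (wrapping around).
For "gharbor", step one produces "arborgh"; step two turns that into "wnxkncd".
(Check on "whisperj": → "isperjwh" → "eolanfsd" ✓)

wnxkncd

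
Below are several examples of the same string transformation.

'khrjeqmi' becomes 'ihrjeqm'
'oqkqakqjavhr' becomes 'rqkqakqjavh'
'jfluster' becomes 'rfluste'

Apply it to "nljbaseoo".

oljbaseo

In each case the input is transformed by: delete the first character, then move the last character to the front.
Applying both steps to "nljbaseoo": "ljbaseoo", then "oljbaseo".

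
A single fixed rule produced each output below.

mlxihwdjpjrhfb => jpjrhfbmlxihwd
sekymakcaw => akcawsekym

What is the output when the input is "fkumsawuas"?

What's happening: swap the front and back halves of the string.
So "fkumsawuas" becomes "awuasfkums".

awuasfkums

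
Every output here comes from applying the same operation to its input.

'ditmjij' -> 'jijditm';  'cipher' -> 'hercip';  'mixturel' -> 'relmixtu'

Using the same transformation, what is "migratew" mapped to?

The rule is to move the last 3 characters to the front (rotate right by 3).
On "migratew" that produces "tewmigra".

tewmigra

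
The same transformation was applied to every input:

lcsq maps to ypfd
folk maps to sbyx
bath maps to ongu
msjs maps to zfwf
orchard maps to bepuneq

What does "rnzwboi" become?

eamjobv

Looking at the pairs, the operation is to shift every letter 13 places forward in the alphabet (wrapping around) — i.e. ROT13.
"rnzwboi" → "eamjobv".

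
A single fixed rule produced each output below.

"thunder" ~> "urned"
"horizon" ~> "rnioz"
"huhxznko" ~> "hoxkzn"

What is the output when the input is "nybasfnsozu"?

The rule is to delete the first 2 characters, then take characters alternately from the front and the back (1st, last, 2nd, 2nd-last, ...).
Starting from "nybasfnsozu": after the first operation, "basfnsozu"; after the second, "buazsofsn".
(Check on "thunder": → "under" → "urned" ✓)

buazsofsn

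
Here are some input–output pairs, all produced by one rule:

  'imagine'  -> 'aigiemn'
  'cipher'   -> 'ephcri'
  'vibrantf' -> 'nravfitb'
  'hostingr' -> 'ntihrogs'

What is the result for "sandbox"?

nbdsxao

What's happening: take characters alternately from the front and the back (1st, last, 2nd, 2nd-last, ...), then move the last 3 characters to the front (rotate right by 3).
"sandbox" → "nbdsxao".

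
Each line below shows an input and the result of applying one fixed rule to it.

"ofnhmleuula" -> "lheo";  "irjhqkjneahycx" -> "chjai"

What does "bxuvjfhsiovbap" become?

Rule — keep one character in every 3, starting at position 1 (positions 1st, 4th, 7th, ...), then swap the first and last characters.
Applying both steps to "bxuvjfhsiovbap": "bvhoa", then "avhob".

avhob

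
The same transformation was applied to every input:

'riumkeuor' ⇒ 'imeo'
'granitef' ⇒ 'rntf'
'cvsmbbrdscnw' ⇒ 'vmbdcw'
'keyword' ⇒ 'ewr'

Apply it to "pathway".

Each output is the input with this applied: keep every other character starting from the second (positions 2nd, 4th, 6th, ...).
So "pathway" becomes "aha".

aha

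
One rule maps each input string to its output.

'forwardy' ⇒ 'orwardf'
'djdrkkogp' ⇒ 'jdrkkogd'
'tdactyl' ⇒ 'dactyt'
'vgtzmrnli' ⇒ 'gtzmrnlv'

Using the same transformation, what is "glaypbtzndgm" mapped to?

The pattern: delete the last character, then move the first character to the end.
Working it through for "glaypbtzndgm": intermediate "glaypbtzndg", final "laypbtzndgg".
(Check on "forwardy": → "forward" → "orwardf" ✓)

laypbtzndgg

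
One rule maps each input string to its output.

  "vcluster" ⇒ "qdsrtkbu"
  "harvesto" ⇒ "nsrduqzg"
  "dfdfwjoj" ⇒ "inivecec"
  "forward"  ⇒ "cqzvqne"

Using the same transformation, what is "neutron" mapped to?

Rule — reverse the string, then shift every letter 1 place backward in the alphabet (wrapping around).
Working it through for "neutron": intermediate "nortuen", final "mnqstdm".
(Check on "vcluster": → "retsulcv" → "qdsrtkbu" ✓)

mnqstdm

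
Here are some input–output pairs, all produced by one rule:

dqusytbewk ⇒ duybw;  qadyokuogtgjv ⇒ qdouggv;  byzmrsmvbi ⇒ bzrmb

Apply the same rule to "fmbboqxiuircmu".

The rule is to keep every other character starting from the first (positions 1st, 3rd, 5th, ...).
For "fmbboqxiuircmu" the result is "fboxurm".

fboxurm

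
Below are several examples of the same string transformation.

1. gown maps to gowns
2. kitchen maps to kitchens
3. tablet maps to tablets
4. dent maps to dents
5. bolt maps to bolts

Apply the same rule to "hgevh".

Each output is the input with this applied: append "s".
"hgevh" → "hgevhs".

hgevhs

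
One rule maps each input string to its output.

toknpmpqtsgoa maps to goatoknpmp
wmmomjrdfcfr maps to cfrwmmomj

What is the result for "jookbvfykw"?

In each case the input is transformed by: move the last 3 characters to the front (rotate right by 3), then delete the last 3 characters.
Applying that to "jookbvfykw" gives "ykwjook".

ykwjook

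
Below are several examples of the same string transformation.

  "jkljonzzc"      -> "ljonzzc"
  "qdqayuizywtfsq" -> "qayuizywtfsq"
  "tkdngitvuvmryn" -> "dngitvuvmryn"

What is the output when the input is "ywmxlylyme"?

In each case the input is transformed by: delete the first 2 characters.
Applying that to "ywmxlylyme" gives "mxlylyme".

mxlylyme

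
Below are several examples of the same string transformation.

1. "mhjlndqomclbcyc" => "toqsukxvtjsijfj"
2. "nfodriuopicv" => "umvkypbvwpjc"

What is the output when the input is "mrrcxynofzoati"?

tyyjefuvmgvhap

The transformation: shift every letter 7 places forward in the alphabet (wrapping around).
For "mrrcxynofzoati" the result is "tyyjefuvmgvhap".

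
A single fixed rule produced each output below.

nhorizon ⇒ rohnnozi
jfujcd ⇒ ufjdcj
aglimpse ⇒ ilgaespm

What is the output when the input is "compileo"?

The rule is to reverse the string, then swap the front and back halves of the string.
Doing the same to "compileo": "pmocoeli".

pmocoeli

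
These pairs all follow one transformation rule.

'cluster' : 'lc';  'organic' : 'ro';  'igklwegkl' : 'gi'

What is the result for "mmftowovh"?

The pattern: swap each adjacent pair of characters (1↔2, 3↔4, ...), then keep only the first 2 characters.
Doing the same to "mmftowovh": "mm".
(Check on "cluster": → "lcsuetr" → "lc" ✓)

mm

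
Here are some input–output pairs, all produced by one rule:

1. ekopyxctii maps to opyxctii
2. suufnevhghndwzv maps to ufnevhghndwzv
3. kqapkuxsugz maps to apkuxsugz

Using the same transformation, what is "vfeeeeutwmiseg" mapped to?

eeeeutwmiseg

The pattern: delete the first 2 characters.
So "vfeeeeutwmiseg" becomes "eeeeutwmiseg".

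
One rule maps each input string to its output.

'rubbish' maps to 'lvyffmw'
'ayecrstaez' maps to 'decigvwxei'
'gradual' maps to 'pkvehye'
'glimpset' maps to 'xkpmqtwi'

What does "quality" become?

cuyepmx

Rule — move the last character to the front, then shift every letter 4 places forward in the alphabet (wrapping around).
Working it through for "quality": intermediate "yqualit", final "cuyepmx".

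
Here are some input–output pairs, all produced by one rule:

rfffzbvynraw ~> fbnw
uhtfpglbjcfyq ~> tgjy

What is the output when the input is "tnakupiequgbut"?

Rule — keep one character in every 3, starting at position 3 (positions 3rd, 6th, 9th, ...).
For "tnakupiequgbut" the result is "apqb".

apqb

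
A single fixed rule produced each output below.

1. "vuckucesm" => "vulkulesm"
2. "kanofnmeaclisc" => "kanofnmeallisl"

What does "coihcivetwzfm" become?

Rule — replace every "c" with "l".
So "coihcivetwzfm" becomes "loihlivetwzfm".

loihlivetwzfm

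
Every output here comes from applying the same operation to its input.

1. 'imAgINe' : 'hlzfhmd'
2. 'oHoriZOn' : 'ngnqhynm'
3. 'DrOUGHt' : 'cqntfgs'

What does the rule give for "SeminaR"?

In each case the input is transformed by: shift every letter 1 place backward in the alphabet (wrapping around), then convert every letter to lowercase.
Starting from "SeminaR": after the first operation, "RdlhmzQ"; after the second, "rdlhmzq".

rdlhmzq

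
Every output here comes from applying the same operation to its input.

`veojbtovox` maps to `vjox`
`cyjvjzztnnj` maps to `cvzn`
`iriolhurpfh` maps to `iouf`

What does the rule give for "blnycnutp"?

In each case the input is transformed by: keep one character in every 3, starting at position 1 (positions 1st, 4th, 7th, ...).
Doing the same to "blnycnutp": "byu".

byu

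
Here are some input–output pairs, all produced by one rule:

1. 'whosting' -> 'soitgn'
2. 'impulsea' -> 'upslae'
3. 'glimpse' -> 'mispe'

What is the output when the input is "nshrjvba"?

rhvjab

What's happening: delete the first 2 characters, then swap each adjacent pair of characters (1↔2, 3↔4, ...).
Applying both steps to "nshrjvba": "hrjvba", then "rhvjab".
(Check on "impulsea": → "pulsea" → "upslae" ✓)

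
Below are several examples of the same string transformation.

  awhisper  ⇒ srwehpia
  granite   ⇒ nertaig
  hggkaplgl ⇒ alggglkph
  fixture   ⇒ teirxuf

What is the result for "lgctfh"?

thgfcl

In each case the input is transformed by: take characters alternately from the front and the back (1st, last, 2nd, 2nd-last, ...), then swap the first and last characters.
For "lgctfh", step one produces "lhgfct"; step two turns that into "thgfcl".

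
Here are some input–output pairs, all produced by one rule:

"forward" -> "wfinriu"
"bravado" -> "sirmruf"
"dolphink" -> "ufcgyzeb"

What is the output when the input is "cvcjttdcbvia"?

tmtakkutsmzr

In each case the input is transformed by: shift every letter 9 places backward in the alphabet (wrapping around).
For "cvcjttdcbvia" the result is "tmtakkutsmzr".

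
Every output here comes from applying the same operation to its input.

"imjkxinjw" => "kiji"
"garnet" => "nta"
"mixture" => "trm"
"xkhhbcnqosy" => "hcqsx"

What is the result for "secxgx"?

Rule — move the first 2 characters to the end (rotate left by 2), then keep every other character starting from the second (positions 2nd, 4th, 6th, ...).
"secxgx" → "cxgxse" → "xxe".

xxe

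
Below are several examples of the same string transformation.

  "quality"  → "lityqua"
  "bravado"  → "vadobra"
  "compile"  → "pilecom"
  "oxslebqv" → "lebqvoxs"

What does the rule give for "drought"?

Each output is the input with this applied: move the first 3 characters to the end (rotate left by 3).
"drought" → "ughtdro".

ughtdro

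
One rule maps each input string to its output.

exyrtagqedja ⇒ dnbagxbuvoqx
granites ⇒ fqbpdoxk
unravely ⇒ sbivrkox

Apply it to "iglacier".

The pattern: shift every letter 3 places backward in the alphabet (wrapping around), then swap the front and back halves of the string.
On "iglacier" that produces "zfbofdix".
(Check on "unravely": → "rkoxsbiv" → "sbivrkox" ✓)

zfbofdix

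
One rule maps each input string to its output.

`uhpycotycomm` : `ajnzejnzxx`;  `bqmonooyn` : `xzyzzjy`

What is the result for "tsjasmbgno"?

uldxmryz

Rule — shift every letter 11 places forward in the alphabet (wrapping around), then delete the first 2 characters.
"tsjasmbgno" → "eduldxmryz" → "uldxmryz".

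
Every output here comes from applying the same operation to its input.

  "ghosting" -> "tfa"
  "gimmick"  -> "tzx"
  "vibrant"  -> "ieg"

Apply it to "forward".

Each output is the input with this applied: keep one character in every 3, starting at position 1 (positions 1st, 4th, 7th, ...), then shift every letter 13 places forward in the alphabet (wrapping around) — i.e. ROT13.
Working it through for "forward": intermediate "fwd", final "sjq".

sjq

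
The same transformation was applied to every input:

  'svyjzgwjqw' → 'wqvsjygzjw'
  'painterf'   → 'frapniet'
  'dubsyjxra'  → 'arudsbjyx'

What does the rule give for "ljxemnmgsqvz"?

zvjlexnmgmqs

In each case the input is transformed by: move the last 2 characters to the front (rotate right by 2), then swap each adjacent pair of characters (1↔2, 3↔4, ...).
Doing the same to "ljxemnmgsqvz": "zvjlexnmgmqs".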